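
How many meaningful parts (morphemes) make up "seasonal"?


Word: "seasonal"
Morphemes: season / -al
Each morpheme carries meaning
= 2 morphemes


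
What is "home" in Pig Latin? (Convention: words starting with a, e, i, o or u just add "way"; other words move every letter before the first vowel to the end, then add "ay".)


Word: "home"
Starts with consonant(s) → move to end, add 'ay'
Consonant cluster: "h"
Pig Latin = "omehay"


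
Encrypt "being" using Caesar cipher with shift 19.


Word: "being"
Shift: 19
Each letter → (letter + shift) mod 26:
  'b' (1) + 19 = 20 → 'u'
  'e' (4) + 19 = 23 → 'x'
  'i' (8) + 19 = 1 → 'b'
  'n' (13) + 19 = 6 → 'g'
  'g' (6) + 19 = 25 → 'z'
Result = "uxbgz"


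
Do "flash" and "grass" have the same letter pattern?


Pattern of "flash": [0, 1, 2, 3, 4]
Pattern of "grass": [0, 1, 2, 3, 3]
Patterns do not match
Same pattern = No


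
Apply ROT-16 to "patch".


Word: "patch"
Shift: 16
Each letter → (letter + shift) mod 26:
  'p' (15) + 16 = 5 → 'f'
  'a' (0) + 16 = 16 → 'q'
  't' (19) + 16 = 9 → 'j'
  'c' (2) + 16 = 18 → 's'
  'h' (7) + 16 = 23 → 'x'
Result = "fqjsx"


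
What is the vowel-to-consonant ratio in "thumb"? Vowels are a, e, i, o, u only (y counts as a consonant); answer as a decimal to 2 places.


Word: "thumb"
Vowels (a,e,i,o,u): 1
Consonants: 4
Ratio = 1/4
= 0.25


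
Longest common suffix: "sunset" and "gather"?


Word 1: "sunset"
Word 2: "gather"
Comparing from end:
  Pos -1: 't' != 'r' (stop)
LCS = "" (length 0)


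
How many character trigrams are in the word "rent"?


Word: "rent" (length 4)
Number of 3-grams = length - 3 + 1 = 4 - 3 + 1
= 2


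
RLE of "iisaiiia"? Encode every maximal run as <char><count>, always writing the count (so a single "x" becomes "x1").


String: "iisaiiia"
Scanning for consecutive runs:
  'i' x 2
  's' x 1
  'a' x 1
  'i' x 3
  'a' x 1
RLE = "i2s1a1i3a1"


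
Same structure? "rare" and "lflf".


Pattern of "rare": [0, 1, 0, 2]
Pattern of "lflf": [0, 1, 0, 1]
Patterns do not match
Same pattern = No


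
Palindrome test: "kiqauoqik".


Word: "kiqauoqik"
Reversed: "kiqouaqik"
Forward == Backward? kiqauoqik != kiqouaqik
Palindrome = No


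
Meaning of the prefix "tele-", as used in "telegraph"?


Prefix: tele-
As in: telegraph -> tele- + graph
Meaning = distant


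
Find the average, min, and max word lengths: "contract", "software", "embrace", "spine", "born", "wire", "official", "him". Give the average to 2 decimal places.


Lengths: "contract"=8, "software"=8, "embrace"=7, "spine"=5, "born"=4, "wire"=4, "official"=8, "him"=3
Sum = 47, Count = 8
Average = 47/8 = 5.88
= avg=5.88, min=3, max=8


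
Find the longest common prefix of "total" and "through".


Word 1: "total"
Word 2: "through"
Comparing from start:
  Pos 0: 't' == 't'
  Pos 1: 'o' != 'h' (stop)
LCP = "t" (length 1)


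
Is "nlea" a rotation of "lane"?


Word: "lane", Candidate: "nlea"
Method: check if candidate is substring of word+word
"lanelane" contains "nlea"? No
Is rotation = No


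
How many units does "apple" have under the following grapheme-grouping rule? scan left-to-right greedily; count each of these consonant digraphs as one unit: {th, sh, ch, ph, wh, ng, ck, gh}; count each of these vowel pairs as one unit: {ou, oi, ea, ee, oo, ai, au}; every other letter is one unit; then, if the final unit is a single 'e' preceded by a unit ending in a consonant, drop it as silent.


Word: "apple" (5 letters)
Left-to-right scan:
  (1) 'a' (letter)
  (2) 'p' (letter)
  (3) 'p' (letter)
  (4) 'l' (letter)
  (5) 'e' (letter)
Units from scan: 5
Final unit is 'e' after a consonant -> drop as silent (-1)
Sound units = 4 units


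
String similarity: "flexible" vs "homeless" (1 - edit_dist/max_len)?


Word 1: "flexible" (length 8)
Word 2: "homeless" (length 8)
One optimal edit sequence:
  1. substitute 'f' -> 'h'  (+1)
  2. substitute 'l' -> 'o'  (+1)
  3. substitute 'e' -> 'm'  (+1)
  4. substitute 'x' -> 'e'  (+1)
  5. substitute 'i' -> 'l'  (+1)
  6. substitute 'b' -> 'e'  (+1)
  7. substitute 'l' -> 's'  (+1)
  8. substitute 'e' -> 's'  (+1)
Edit distance = 8
Max length = max(8, 8) = 8
Similarity = 1 - 8/8
= 0.0000


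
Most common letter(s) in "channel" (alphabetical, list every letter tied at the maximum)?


Word: "channel"
Letter counts:
  'a': 1
  'c': 1
  'e': 1
  'h': 1
  'l': 1
  'n': 2
Maximum count = 2
Most frequent = 'n' (2 times each)


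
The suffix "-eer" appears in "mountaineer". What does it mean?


Suffix: -eer
As in: mountaineer -> mountain + -eer
Meaning = one who is concerned with


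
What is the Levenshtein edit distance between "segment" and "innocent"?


Word 1: "segment" (length 7)
Word 2: "innocent" (length 8)
One optimal edit sequence (insert/delete/substitute each cost 1):
  1. insert 'i'  (+1)
  2. substitute 's' -> 'n'  (+1)
  3. substitute 'e' -> 'n'  (+1)
  4. substitute 'g' -> 'o'  (+1)
  5. substitute 'm' -> 'c'  (+1)
  6. keep 'e'
  7. keep 'n'
  8. keep 't'
Total edit operations: 5
Edit distance = 5


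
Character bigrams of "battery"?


Word: "battery" (length 7)
Number of bigrams = 7 - 2 + 1 = 6
  Position 0: "ba"
  Position 1: "at"
  Position 2: "tt"
  Position 3: "te"
  Position 4: "er"
  Position 5: "ry"
Bigrams = "ba", "at", "tt", "te", "er", "ry"


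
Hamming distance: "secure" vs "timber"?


Comparing character by character (same length = 6):
  Pos 0: 's' vs 't' !=
  Pos 1: 'e' vs 'i' !=
  Pos 2: 'c' vs 'm' !=
  Pos 3: 'u' vs 'b' !=
  Pos 4: 'r' vs 'e' !=
  Pos 5: 'e' vs 'r' !=
Hamming distance = 6


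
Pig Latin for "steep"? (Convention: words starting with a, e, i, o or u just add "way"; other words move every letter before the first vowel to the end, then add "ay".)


Word: "steep"
Starts with consonant(s) → move to end, add 'ay'
Consonant cluster: "st"
Pig Latin = "eepstay"


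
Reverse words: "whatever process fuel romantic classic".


Original: "whatever process fuel romantic classic"
Words (1..n): whatever | process | fuel | romantic | classic
Reversed (n..1): classic | romantic | fuel | process | whatever
Result = "classic romantic fuel process whatever"


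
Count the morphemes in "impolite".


Word: "impolite"
Morphemes: im- / polite
Each morpheme carries meaning
= 2 morphemes


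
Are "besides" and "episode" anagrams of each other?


Word 1: "besides" → sorted: bdeeiss
Word 2: "episode" → sorted: deeiops
Same letters? bdeeiss != deeiops
Anagram = No


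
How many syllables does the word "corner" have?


Word: "corner"
Syllable breakdown: cor | ner
Counting: 2 parts
= 2 syllables


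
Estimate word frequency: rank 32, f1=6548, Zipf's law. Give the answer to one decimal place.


Zipf's law: f(r) = f(1) / r
f(1) = 6548
f(32) = 6548 / 32
= 204.6 occurrences


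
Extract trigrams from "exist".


Word: "exist" (length 5)
Number of trigrams = 5 - 3 + 1 = 3
  Position 0: "exi"
  Position 1: "xis"
  Position 2: "ist"
Trigrams = "exi", "xis", "ist"


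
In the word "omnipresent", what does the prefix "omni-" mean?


Prefix: omni-
Example: omnipresent (omni- + present)
Meaning = all


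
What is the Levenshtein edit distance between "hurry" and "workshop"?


Word 1: "hurry" (length 5)
Word 2: "workshop" (length 8)
One optimal edit sequence (insert/delete/substitute each cost 1):
  1. substitute 'h' -> 'w'  (+1)
  2. substitute 'u' -> 'o'  (+1)
  3. keep 'r'
  4. insert 'k'  (+1)
  5. insert 's'  (+1)
  6. insert 'h'  (+1)
  7. substitute 'r' -> 'o'  (+1)
  8. substitute 'y' -> 'p'  (+1)
Total edit operations: 7
Edit distance = 7


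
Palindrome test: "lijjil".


Word: "lijjil"
Reversed: "lijjil"
Forward == Backward? lijjil == lijjil
Palindrome = Yes


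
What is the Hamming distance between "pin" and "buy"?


Comparing character by character (same length = 3):
  Pos 0: 'p' vs 'b' !=
  Pos 1: 'i' vs 'u' !=
  Pos 2: 'n' vs 'y' !=
Hamming distance = 3


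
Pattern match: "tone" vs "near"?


Pattern of "tone": [0, 1, 2, 3]
Pattern of "near": [0, 1, 2, 3]
Patterns match
Same pattern = Yes


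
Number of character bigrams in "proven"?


Word: "proven" (length 6)
Number of 2-grams = length - 2 + 1 = 6 - 2 + 1
= 5


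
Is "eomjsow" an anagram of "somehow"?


Word 1: "somehow" → sorted: ehmoosw
Word 2: "eomjsow" → sorted: ejmoosw
Same letters? ehmoosw != ejmoosw
Anagram = No


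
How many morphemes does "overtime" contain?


Word: "overtime"
Morphemes: over- / time
Each morpheme carries meaning
= 2 morphemes


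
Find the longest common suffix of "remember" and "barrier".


Word 1: "remember"
Word 2: "barrier"
Comparing from end:
  Pos -1: 'r' == 'r'
  Pos -2: 'e' == 'e'
  Pos -3: 'b' != 'i' (stop)
LCS = "er" (length 2)


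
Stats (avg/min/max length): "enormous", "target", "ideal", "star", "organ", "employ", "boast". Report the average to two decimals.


Lengths: "enormous"=8, "target"=6, "ideal"=5, "star"=4, "organ"=5, "employ"=6, "boast"=5
Sum = 39, Count = 7
Average = 39/7 = 5.57
= avg=5.57, min=4, max=8


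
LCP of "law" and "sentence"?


Word 1: "law"
Word 2: "sentence"
Comparing from start:
  Pos 0: 'l' != 's' (stop)
LCP = "" (length 0)


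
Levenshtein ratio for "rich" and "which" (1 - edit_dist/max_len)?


Word 1: "rich" (length 4)
Word 2: "which" (length 5)
One optimal edit sequence:
  1. insert 'w'  (+1)
  2. substitute 'r' -> 'h'  (+1)
  3. keep 'i'
  4. keep 'c'
  5. keep 'h'
Edit distance = 2
Max length = max(4, 5) = 5
Similarity = 1 - 2/5
= 0.6000


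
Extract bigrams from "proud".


Word: "proud" (length 5)
Number of bigrams = 5 - 2 + 1 = 4
  Position 0: "pr"
  Position 1: "ro"
  Position 2: "ou"
  Position 3: "ud"
Bigrams = "pr", "ro", "ou", "ud"


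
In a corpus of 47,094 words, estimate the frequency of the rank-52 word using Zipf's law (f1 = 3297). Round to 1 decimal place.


Zipf's law: f(r) = f(1) / r
f(1) = 3297
f(52) = 3297 / 52
= 63.4 occurrences


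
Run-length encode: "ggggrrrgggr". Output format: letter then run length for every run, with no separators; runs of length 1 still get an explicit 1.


String: "ggggrrrgggr"
Scanning for consecutive runs:
  'g' x 4
  'r' x 3
  'g' x 3
  'r' x 1
RLE = "g4r3g3r1"


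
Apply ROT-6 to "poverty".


Word: "poverty"
Shift: 6
Each letter → (letter + shift) mod 26:
  'p' (15) + 6 = 21 → 'v'
  'o' (14) + 6 = 20 → 'u'
  'v' (21) + 6 = 1 → 'b'
  'e' (4) + 6 = 10 → 'k'
  'r' (17) + 6 = 23 → 'x'
  't' (19) + 6 = 25 → 'z'
  'y' (24) + 6 = 4 → 'e'
Result = "vubkxze"


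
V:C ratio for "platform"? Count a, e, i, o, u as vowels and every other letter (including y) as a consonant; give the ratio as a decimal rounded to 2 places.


Word: "platform"
Vowels (a,e,i,o,u): 2
Consonants: 6
Ratio = 2/6
= 0.33


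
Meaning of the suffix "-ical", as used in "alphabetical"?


Suffix: -ical
Example: alphabetical (alphabet + -ical)
Meaning = relating to


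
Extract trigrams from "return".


Word: "return" (length 6)
Number of trigrams = 6 - 3 + 1 = 4
  Position 0: "ret"
  Position 1: "etu"
  Position 2: "tur"
  Position 3: "urn"
Trigrams = "ret", "etu", "tur", "urn"


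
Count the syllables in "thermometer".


Word: "thermometer"
Syllable breakdown: ther | mom | e | ter
Counting: 4 parts
= 4 syllables


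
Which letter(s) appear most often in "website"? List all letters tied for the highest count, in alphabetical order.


Word: "website"
Letter counts:
  'b': 1
  'e': 2
  'i': 1
  's': 1
  't': 1
  'w': 1
Maximum count = 2
Most frequent = 'e' (2 times each)


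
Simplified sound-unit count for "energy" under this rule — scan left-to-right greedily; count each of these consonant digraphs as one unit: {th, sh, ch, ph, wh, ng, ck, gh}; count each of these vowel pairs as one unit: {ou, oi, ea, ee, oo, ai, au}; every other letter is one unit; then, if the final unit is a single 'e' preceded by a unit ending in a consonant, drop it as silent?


Word: "energy" (6 letters)
Left-to-right scan:
  (1) 'e' (letter)
  (2) 'n' (letter)
  (3) 'e' (letter)
  (4) 'r' (letter)
  (5) 'g' (letter)
  (6) 'y' (letter)
Units from scan: 6
Sound units = 6 units


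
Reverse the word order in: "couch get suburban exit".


Original: "couch get suburban exit"
Words (1..n): couch | get | suburban | exit
Reversed (n..1): exit | suburban | get | couch
Result = "exit suburban get couch"


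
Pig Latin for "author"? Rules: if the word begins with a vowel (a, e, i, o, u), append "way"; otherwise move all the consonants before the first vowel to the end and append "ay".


Word: "author"
Starts with vowel → add 'way'
Pig Latin = "authorway"


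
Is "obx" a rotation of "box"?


Word: "box", Candidate: "obx"
Method: check if candidate is substring of word+word
"boxbox" contains "obx"? No
Is rotation = No


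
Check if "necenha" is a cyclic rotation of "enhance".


Word: "enhance", Candidate: "necenha"
Method: check if candidate is substring of word+word
"enhanceenhance" contains "necenha"? No
Is rotation = No


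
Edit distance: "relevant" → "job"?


Word 1: "relevant" (length 8)
Word 2: "job" (length 3)
One optimal edit sequence (insert/delete/substitute each cost 1):
  1. delete 'r'  (+1)
  2. delete 'e'  (+1)
  3. delete 'l'  (+1)
  4. delete 'e'  (+1)
  5. delete 'v'  (+1)
  6. substitute 'a' -> 'j'  (+1)
  7. substitute 'n' -> 'o'  (+1)
  8. substitute 't' -> 'b'  (+1)
Total edit operations: 8
Edit distance = 8


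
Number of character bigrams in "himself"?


Word: "himself" (length 7)
Number of 2-grams = length - 2 + 1 = 7 - 2 + 1
= 6


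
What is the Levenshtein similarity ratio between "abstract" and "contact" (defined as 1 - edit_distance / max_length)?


Word 1: "abstract" (length 8)
Word 2: "contact" (length 7)
One optimal edit sequence:
  1. substitute 'a' -> 'c'  (+1)
  2. substitute 'b' -> 'o'  (+1)
  3. substitute 's' -> 'n'  (+1)
  4. keep 't'
  5. delete 'r'  (+1)
  6. keep 'a'
  7. keep 'c'
  8. keep 't'
Edit distance = 4
Max length = max(8, 7) = 8
Similarity = 1 - 4/8
= 0.5000


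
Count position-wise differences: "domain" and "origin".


Comparing character by character (same length = 6):
  Pos 0: 'd' vs 'o' !=
  Pos 1: 'o' vs 'r' !=
  Pos 2: 'm' vs 'i' !=
  Pos 3: 'a' vs 'g' !=
  Pos 4: 'i' vs 'i' =
  Pos 5: 'n' vs 'n' =
Hamming distance = 4


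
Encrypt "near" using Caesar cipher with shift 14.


Word: "near"
Shift: 14
Each letter → (letter + shift) mod 26:
  'n' (13) + 14 = 1 → 'b'
  'e' (4) + 14 = 18 → 's'
  'a' (0) + 14 = 14 → 'o'
  'r' (17) + 14 = 5 → 'f'
Result = "bsof"


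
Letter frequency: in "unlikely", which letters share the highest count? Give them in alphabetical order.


Word: "unlikely"
Letter counts:
  'e': 1
  'i': 1
  'k': 1
  'l': 2
  'n': 1
  'u': 1
  'y': 1
Maximum count = 2
Most frequent = 'l' (2 times each)


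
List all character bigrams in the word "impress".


Word: "impress" (length 7)
Number of bigrams = 7 - 2 + 1 = 6
  Position 0: "im"
  Position 1: "mp"
  Position 2: "pr"
  Position 3: "re"
  Position 4: "es"
  Position 5: "ss"
Bigrams = "im", "mp", "pr", "re", "es", "ss"


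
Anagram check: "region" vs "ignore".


Word 1: "region" → sorted: eginor
Word 2: "ignore" → sorted: eginor
Same letters? eginor == eginor
Anagram = Yes


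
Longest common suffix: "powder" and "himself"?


Word 1: "powder"
Word 2: "himself"
Comparing from end:
  Pos -1: 'r' != 'f' (stop)
LCS = "" (length 0)


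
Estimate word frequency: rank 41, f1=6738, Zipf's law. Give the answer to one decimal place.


Zipf's law: f(r) = f(1) / r
f(1) = 6738
f(41) = 6738 / 41
= 164.3 occurrences


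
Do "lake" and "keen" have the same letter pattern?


Pattern of "lake": [0, 1, 2, 3]
Pattern of "keen": [0, 1, 1, 2]
Patterns do not match
Same pattern = No


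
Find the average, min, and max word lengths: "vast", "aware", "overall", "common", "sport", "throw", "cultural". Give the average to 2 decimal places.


Lengths: "vast"=4, "aware"=5, "overall"=7, "common"=6, "sport"=5, "throw"=5, "cultural"=8
Sum = 40, Count = 7
Average = 40/7 = 5.71
= avg=5.71, min=4, max=8


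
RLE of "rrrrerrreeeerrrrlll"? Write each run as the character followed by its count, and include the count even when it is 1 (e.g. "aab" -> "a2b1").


String: "rrrrerrreeeerrrrlll"
Scanning for consecutive runs:
  'r' x 4
  'e' x 1
  'r' x 3
  'e' x 4
  'r' x 4
  'l' x 3
RLE = "r4e1r3e4r4l3"


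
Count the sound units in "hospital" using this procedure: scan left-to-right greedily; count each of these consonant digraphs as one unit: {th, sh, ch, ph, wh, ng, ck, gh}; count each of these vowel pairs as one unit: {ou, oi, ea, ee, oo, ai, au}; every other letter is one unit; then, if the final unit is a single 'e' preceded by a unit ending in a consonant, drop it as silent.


Word: "hospital" (8 letters)
Left-to-right scan:
  1. 'h' (letter)
  2. 'o' (letter)
  3. 's' (letter)
  4. 'p' (letter)
  5. 'i' (letter)
  6. 't' (letter)
  7. 'a' (letter)
  8. 'l' (letter)
Units from scan: 8
Sound units = 8 units


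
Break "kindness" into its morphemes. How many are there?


Word: "kindness"
Morphemes: kind + -ness
Each morpheme carries meaning
= 2 morphemes


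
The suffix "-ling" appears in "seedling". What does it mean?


Suffix: -ling
Example: seedling = seed + -ling
Meaning = small / young


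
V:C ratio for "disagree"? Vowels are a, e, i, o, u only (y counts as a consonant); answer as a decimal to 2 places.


Word: "disagree"
Vowels (a,e,i,o,u): 4
Consonants: 4
Ratio = 4/4
= 1.00


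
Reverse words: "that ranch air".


Original: "that ranch air"
Words (1..n): that | ranch | air
Reversed (n..1): air | ranch | that
Result = "air ranch that"


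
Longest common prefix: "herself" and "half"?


Word 1: "herself"
Word 2: "half"
Comparing from start:
  Pos 0: 'h' == 'h'
  Pos 1: 'e' != 'a' (stop)
LCP = "h" (length 1)


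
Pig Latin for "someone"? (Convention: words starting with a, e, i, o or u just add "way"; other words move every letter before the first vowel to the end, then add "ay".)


Word: "someone"
Starts with consonant(s) → move to end, add 'ay'
Consonant cluster: "s"
Pig Latin = "omeonesay"


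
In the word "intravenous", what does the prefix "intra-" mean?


Prefix: intra-
Example: intravenous = intra- + venous
Meaning = within


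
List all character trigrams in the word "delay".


Word: "delay" (length 5)
Number of trigrams = 5 - 3 + 1 = 3
  Position 0: "del"
  Position 1: "ela"
  Position 2: "lay"
Trigrams = "del", "ela", "lay"


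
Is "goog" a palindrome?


Word: "goog"
Reversed: "goog"
Forward == Backward? goog == goog
Palindrome = Yes


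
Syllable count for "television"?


Word: "television"
Syllable breakdown: tel-e-vi-sion
Counting: 4 parts
= 4 syllables


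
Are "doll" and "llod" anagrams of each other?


Word 1: "doll" → sorted: dllo
Word 2: "llod" → sorted: dllo
Same letters? dllo == dllo
Anagram = Yes


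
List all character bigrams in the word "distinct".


Word: "distinct" (length 8)
Number of bigrams = 8 - 2 + 1 = 7
  Position 0: "di"
  Position 1: "is"
  Position 2: "st"
  Position 3: "ti"
  Position 4: "in"
  Position 5: "nc"
  Position 6: "ct"
Bigrams = "di", "is", "st", "ti", "in", "nc", "ct"


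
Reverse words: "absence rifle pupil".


Original: "absence rifle pupil"
Words (1..n): absence | rifle | pupil
Reversed (n..1): pupil | rifle | absence
Result = "pupil rifle absence"


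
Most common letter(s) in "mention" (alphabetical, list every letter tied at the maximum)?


Word: "mention"
Letter counts:
  'e': 1
  'i': 1
  'm': 1
  'n': 2
  'o': 1
  't': 1
Maximum count = 2
Most frequent = 'n' (2 times each)


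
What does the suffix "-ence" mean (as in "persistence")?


Suffix: -ence
Example: persistence (persist + -ence)
Meaning = state of


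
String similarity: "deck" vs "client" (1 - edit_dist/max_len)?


Word 1: "deck" (length 4)
Word 2: "client" (length 6)
One optimal edit sequence:
  1. insert 'c'  (+1)
  2. insert 'l'  (+1)
  3. substitute 'd' -> 'i'  (+1)
  4. keep 'e'
  5. substitute 'c' -> 'n'  (+1)
  6. substitute 'k' -> 't'  (+1)
Edit distance = 5
Max length = max(4, 6) = 6
Similarity = 1 - 5/6
= 0.1667


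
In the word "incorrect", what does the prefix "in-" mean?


Prefix: in-
As in: incorrect -> in- + correct
Meaning = not / into


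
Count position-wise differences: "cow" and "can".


Comparing character by character (same length = 3):
  Pos 0: 'c' vs 'c' =
  Pos 1: 'o' vs 'a' !=
  Pos 2: 'w' vs 'n' !=
Hamming distance = 2


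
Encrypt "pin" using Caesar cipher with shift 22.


Word: "pin"
Shift: 22
Each letter → (letter + shift) mod 26:
  'p' (15) + 22 = 11 → 'l'
  'i' (8) + 22 = 4 → 'e'
  'n' (13) + 22 = 9 → 'j'
Result = "lej"


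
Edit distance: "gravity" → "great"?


Word 1: "gravity" (length 7)
Word 2: "great" (length 5)
One optimal edit sequence (insert/delete/substitute each cost 1):
  1. keep 'g'
  2. keep 'r'
  3. delete 'a'  (+1)
  4. substitute 'v' -> 'e'  (+1)
  5. substitute 'i' -> 'a'  (+1)
  6. keep 't'
  7. delete 'y'  (+1)
Total edit operations: 4
Edit distance = 4


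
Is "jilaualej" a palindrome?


Word: "jilaualej"
Reversed: "jelaualij"
Forward == Backward? jilaualej != jelaualij
Palindrome = No


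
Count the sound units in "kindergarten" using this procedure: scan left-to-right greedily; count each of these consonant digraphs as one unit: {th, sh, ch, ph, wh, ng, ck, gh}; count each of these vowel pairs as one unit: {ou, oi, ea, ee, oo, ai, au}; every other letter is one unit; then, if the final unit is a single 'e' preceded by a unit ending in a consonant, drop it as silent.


Word: "kindergarten" (12 letters)
Left-to-right scan:
  1. 'k' (letter)
  2. 'i' (letter)
  3. 'n' (letter)
  4. 'd' (letter)
  5. 'e' (letter)
  6. 'r' (letter)
  7. 'g' (letter)
  8. 'a' (letter)
  9. 'r' (letter)
  10. 't' (letter)
  11. 'e' (letter)
  12. 'n' (letter)
Units from scan: 12
Sound units = 12 units


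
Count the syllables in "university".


Word: "university"
Syllable breakdown: u · ni · ver · si · ty
Counting: 5 parts
= 5 syllables


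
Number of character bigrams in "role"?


Word: "role" (length 4)
Number of 2-grams = length - 2 + 1 = 4 - 2 + 1
= 3


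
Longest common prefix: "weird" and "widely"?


Word 1: "weird"
Word 2: "widely"
Comparing from start:
  Pos 0: 'w' == 'w'
  Pos 1: 'e' != 'i' (stop)
LCP = "w" (length 1)


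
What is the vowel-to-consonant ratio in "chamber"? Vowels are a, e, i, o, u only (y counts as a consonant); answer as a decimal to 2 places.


Word: "chamber"
Vowels (a,e,i,o,u): 2
Consonants: 5
Ratio = 2/5
= 0.40


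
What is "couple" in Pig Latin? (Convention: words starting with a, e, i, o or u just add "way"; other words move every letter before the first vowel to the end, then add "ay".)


Word: "couple"
Starts with consonant(s) → move to end, add 'ay'
Consonant cluster: "c"
Pig Latin = "ouplecay"


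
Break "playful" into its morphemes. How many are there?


Word: "playful"
Morphemes: play + -ful
Each morpheme carries meaning
= 2 morphemes


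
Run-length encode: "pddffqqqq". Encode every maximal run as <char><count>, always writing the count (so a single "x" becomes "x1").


String: "pddffqqqq"
Scanning for consecutive runs:
  'p' x 1
  'd' x 2
  'f' x 2
  'q' x 4
RLE = "p1d2f2q4"


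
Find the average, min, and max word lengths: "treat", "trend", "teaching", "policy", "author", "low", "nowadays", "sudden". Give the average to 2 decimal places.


Lengths: "treat"=5, "trend"=5, "teaching"=8, "policy"=6, "author"=6, "low"=3, "nowadays"=8, "sudden"=6
Sum = 47, Count = 8
Average = 47/8 = 5.88
= avg=5.88, min=3, max=8


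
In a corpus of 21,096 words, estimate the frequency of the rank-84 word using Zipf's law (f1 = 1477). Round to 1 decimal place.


Zipf's law: f(r) = f(1) / r
f(1) = 1477
f(84) = 1477 / 84
= 17.6 occurrences


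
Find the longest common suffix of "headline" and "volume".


Word 1: "headline"
Word 2: "volume"
Comparing from end:
  Pos -1: 'e' == 'e'
  Pos -2: 'n' != 'm' (stop)
LCS = "e" (length 1)


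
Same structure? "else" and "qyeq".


Pattern of "else": [0, 1, 2, 0]
Pattern of "qyeq": [0, 1, 2, 0]
Patterns match
Same pattern = Yes


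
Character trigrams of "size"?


Word: "size" (length 4)
Number of trigrams = 4 - 3 + 1 = 2
  Position 0: "siz"
  Position 1: "ize"
Trigrams = "siz", "ize"


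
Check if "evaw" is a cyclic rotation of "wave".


Word: "wave", Candidate: "evaw"
Method: check if candidate is substring of word+word
"wavewave" contains "evaw"? No
Is rotation = No


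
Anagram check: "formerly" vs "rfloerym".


Word 1: "formerly" → sorted: eflmorry
Word 2: "rfloerym" → sorted: eflmorry
Same letters? eflmorry == eflmorry
Anagram = Yes


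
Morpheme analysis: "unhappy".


Word: "unhappy"
Morphemes: un- / happy
Each morpheme carries meaning
= 2 morphemes


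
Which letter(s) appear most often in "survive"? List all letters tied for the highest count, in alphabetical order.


Word: "survive"
Letter counts:
  'e': 1
  'i': 1
  'r': 1
  's': 1
  'u': 1
  'v': 2
Maximum count = 2
Most frequent = 'v' (2 times each)


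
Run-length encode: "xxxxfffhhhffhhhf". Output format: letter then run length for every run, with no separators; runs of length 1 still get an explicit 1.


String: "xxxxfffhhhffhhhf"
Scanning for consecutive runs:
  'x' x 4
  'f' x 3
  'h' x 3
  'f' x 2
  'h' x 3
  'f' x 1
RLE = "x4f3h3f2h3f1"


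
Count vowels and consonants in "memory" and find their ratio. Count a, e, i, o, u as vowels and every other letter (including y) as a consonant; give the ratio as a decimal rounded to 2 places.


Word: "memory"
Vowels (a,e,i,o,u): 2
Consonants: 4
Ratio = 2/4
= 0.50


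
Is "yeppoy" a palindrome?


Word: "yeppoy"
Reversed: "yoppey"
Forward == Backward? yeppoy != yoppey
Palindrome = No


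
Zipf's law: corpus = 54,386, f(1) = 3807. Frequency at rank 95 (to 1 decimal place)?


Zipf's law: f(r) = f(1) / r
f(1) = 3807
f(95) = 3807 / 95
= 40.1 occurrences


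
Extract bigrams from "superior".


Word: "superior" (length 8)
Number of bigrams = 8 - 2 + 1 = 7
  Position 0: "su"
  Position 1: "up"
  Position 2: "pe"
  Position 3: "er"
  Position 4: "ri"
  Position 5: "io"
  Position 6: "or"
Bigrams = "su", "up", "pe", "er", "ri", "io", "or"


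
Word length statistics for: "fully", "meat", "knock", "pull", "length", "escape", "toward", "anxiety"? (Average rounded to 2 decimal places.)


Lengths: "fully"=5, "meat"=4, "knock"=5, "pull"=4, "length"=6, "escape"=6, "toward"=6, "anxiety"=7
Sum = 43, Count = 8
Average = 43/8 = 5.38
= avg=5.38, min=4, max=7


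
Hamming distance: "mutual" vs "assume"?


Comparing character by character (same length = 6):
  Pos 0: 'm' vs 'a' !=
  Pos 1: 'u' vs 's' !=
  Pos 2: 't' vs 's' !=
  Pos 3: 'u' vs 'u' =
  Pos 4: 'a' vs 'm' !=
  Pos 5: 'l' vs 'e' !=
Hamming distance = 5


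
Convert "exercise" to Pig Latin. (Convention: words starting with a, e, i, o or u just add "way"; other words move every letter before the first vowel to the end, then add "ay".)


Word: "exercise"
Starts with vowel → add 'way'
Pig Latin = "exerciseway"


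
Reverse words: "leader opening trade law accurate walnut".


Original: "leader opening trade law accurate walnut"
Words (1..n): leader | opening | trade | law | accurate | walnut
Reversed (n..1): walnut | accurate | law | trade | opening | leader
Result = "walnut accurate law trade opening leader"


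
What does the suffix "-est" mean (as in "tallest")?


Suffix: -est
Example: tallest (tall + -est)
Meaning = most


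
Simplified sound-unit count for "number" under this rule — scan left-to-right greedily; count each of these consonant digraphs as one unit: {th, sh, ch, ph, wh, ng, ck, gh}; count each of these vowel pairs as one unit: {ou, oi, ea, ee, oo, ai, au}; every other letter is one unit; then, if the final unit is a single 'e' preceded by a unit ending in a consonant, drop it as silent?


Word: "number" (6 letters)
Left-to-right scan:
  [1] 'n' (letter)
  [2] 'u' (letter)
  [3] 'm' (letter)
  [4] 'b' (letter)
  [5] 'e' (letter)
  [6] 'r' (letter)
Units from scan: 6
Sound units = 6 units


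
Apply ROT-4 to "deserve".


Word: "deserve"
Shift: 4
Each letter → (letter + shift) mod 26:
  'd' (3) + 4 = 7 → 'h'
  'e' (4) + 4 = 8 → 'i'
  's' (18) + 4 = 22 → 'w'
  'e' (4) + 4 = 8 → 'i'
  'r' (17) + 4 = 21 → 'v'
  'v' (21) + 4 = 25 → 'z'
  'e' (4) + 4 = 8 → 'i'
Result = "hiwivzi"


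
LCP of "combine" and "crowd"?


Word 1: "combine"
Word 2: "crowd"
Comparing from start:
  Pos 0: 'c' == 'c'
  Pos 1: 'o' != 'r' (stop)
LCP = "c" (length 1)


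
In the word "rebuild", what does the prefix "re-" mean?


Prefix: re-
Example: rebuild (re- + build)
Meaning = again


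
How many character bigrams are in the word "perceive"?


Word: "perceive" (length 8)
Number of 2-grams = length - 2 + 1 = 8 - 2 + 1
= 7


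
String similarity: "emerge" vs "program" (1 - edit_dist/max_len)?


Word 1: "emerge" (length 6)
Word 2: "program" (length 7)
One optimal edit sequence:
  1. insert 'p'  (+1)
  2. substitute 'e' -> 'r'  (+1)
  3. substitute 'm' -> 'o'  (+1)
  4. substitute 'e' -> 'g'  (+1)
  5. keep 'r'
  6. substitute 'g' -> 'a'  (+1)
  7. substitute 'e' -> 'm'  (+1)
Edit distance = 6
Max length = max(6, 7) = 7
Similarity = 1 - 6/7
= 0.1429


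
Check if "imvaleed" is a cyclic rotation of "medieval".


Word: "medieval", Candidate: "imvaleed"
Method: check if candidate is substring of word+word
"medievalmedieval" contains "imvaleed"? No
Is rotation = No


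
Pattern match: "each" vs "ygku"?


Pattern of "each": [0, 1, 2, 3]
Pattern of "ygku": [0, 1, 2, 3]
Patterns match
Same pattern = Yes


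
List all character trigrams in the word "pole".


Word: "pole" (length 4)
Number of trigrams = 4 - 3 + 1 = 2
  Position 0: "pol"
  Position 1: "ole"
Trigrams = "pol", "ole"


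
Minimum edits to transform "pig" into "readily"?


Word 1: "pig" (length 3)
Word 2: "readily" (length 7)
One optimal edit sequence (insert/delete/substitute each cost 1):
  1. insert 'r'  (+1)
  2. insert 'e'  (+1)
  3. insert 'a'  (+1)
  4. substitute 'p' -> 'd'  (+1)
  5. keep 'i'
  6. insert 'l'  (+1)
  7. substitute 'g' -> 'y'  (+1)
Total edit operations: 6
Edit distance = 6


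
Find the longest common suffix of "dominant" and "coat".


Word 1: "dominant"
Word 2: "coat"
Comparing from end:
  Pos -1: 't' == 't'
  Pos -2: 'n' != 'a' (stop)
LCS = "t" (length 1)


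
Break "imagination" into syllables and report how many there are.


Word: "imagination"
Syllable breakdown: i-mag-i-na-tion
Counting: 5 parts
= 5 syllables


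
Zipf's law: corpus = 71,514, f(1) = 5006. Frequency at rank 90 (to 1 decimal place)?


Zipf's law: f(r) = f(1) / r
f(1) = 5006
f(90) = 5006 / 90
= 55.6 occurrences


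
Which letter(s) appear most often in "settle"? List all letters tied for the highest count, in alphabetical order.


Word: "settle"
Letter counts:
  'e': 2
  'l': 1
  's': 1
  't': 2
Maximum count = 2
Most frequent = 'e', 't' (2 times each)


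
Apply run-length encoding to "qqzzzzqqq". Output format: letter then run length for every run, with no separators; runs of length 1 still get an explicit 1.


String: "qqzzzzqqq"
Scanning for consecutive runs:
  'q' x 2
  'z' x 4
  'q' x 3
RLE = "q2z4q3"


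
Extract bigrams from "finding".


Word: "finding" (length 7)
Number of bigrams = 7 - 2 + 1 = 6
  Position 0: "fi"
  Position 1: "in"
  Position 2: "nd"
  Position 3: "di"
  Position 4: "in"
  Position 5: "ng"
Bigrams = "fi", "in", "nd", "di", "in", "ng"


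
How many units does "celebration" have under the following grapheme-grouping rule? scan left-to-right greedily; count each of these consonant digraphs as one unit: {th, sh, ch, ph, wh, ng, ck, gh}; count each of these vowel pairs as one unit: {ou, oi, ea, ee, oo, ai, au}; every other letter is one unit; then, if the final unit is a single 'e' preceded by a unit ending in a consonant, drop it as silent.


Word: "celebration" (11 letters)
Left-to-right scan:
  1. 'c' (letter)
  2. 'e' (letter)
  3. 'l' (letter)
  4. 'e' (letter)
  5. 'b' (letter)
  6. 'r' (letter)
  7. 'a' (letter)
  8. 't' (letter)
  9. 'i' (letter)
  10. 'o' (letter)
  11. 'n' (letter)
Units from scan: 11
Sound units = 11 units


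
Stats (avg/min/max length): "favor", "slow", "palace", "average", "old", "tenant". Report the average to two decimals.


Lengths: "favor"=5, "slow"=4, "palace"=6, "average"=7, "old"=3, "tenant"=6
Sum = 31, Count = 6
Average = 31/6 = 5.17
= avg=5.17, min=3, max=7


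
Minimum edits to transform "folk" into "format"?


Word 1: "folk" (length 4)
Word 2: "format" (length 6)
One optimal edit sequence (insert/delete/substitute each cost 1):
  1. keep 'f'
  2. keep 'o'
  3. insert 'r'  (+1)
  4. insert 'm'  (+1)
  5. substitute 'l' -> 'a'  (+1)
  6. substitute 'k' -> 't'  (+1)
Total edit operations: 4
Edit distance = 4


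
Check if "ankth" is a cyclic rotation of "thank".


Word: "thank", Candidate: "ankth"
Method: check if candidate is substring of word+word
"thankthank" contains "ankth"? Yes
Is rotation = Yes


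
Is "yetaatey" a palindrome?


Word: "yetaatey"
Reversed: "yetaatey"
Forward == Backward? yetaatey == yetaatey
Palindrome = Yes


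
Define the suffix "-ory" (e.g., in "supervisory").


Suffix: -ory
Example: supervisory (supervise + -ory, with a spelling change)
Meaning = relating to / place for


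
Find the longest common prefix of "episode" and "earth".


Word 1: "episode"
Word 2: "earth"
Comparing from start:
  Pos 0: 'e' == 'e'
  Pos 1: 'p' != 'a' (stop)
LCP = "e" (length 1)


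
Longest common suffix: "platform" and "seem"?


Word 1: "platform"
Word 2: "seem"
Comparing from end:
  Pos -1: 'm' == 'm'
  Pos -2: 'r' != 'e' (stop)
LCS = "m" (length 1)


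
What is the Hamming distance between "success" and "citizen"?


Comparing character by character (same length = 7):
  Pos 0: 's' vs 'c' !=
  Pos 1: 'u' vs 'i' !=
  Pos 2: 'c' vs 't' !=
  Pos 3: 'c' vs 'i' !=
  Pos 4: 'e' vs 'z' !=
  Pos 5: 's' vs 'e' !=
  Pos 6: 's' vs 'n' !=
Hamming distance = 7


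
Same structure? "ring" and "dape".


Pattern of "ring": [0, 1, 2, 3]
Pattern of "dape": [0, 1, 2, 3]
Patterns match
Same pattern = Yes


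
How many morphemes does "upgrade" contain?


Word: "upgrade"
Morphemes: up- + grade
Each morpheme carries meaning
= 2 morphemes


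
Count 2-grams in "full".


Word: "full" (length 4)
Number of 2-grams = length - 2 + 1 = 4 - 2 + 1
= 3


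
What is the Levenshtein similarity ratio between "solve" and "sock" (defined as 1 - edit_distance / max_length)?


Word 1: "solve" (length 5)
Word 2: "sock" (length 4)
One optimal edit sequence:
  1. keep 's'
  2. keep 'o'
  3. delete 'l'  (+1)
  4. substitute 'v' -> 'c'  (+1)
  5. substitute 'e' -> 'k'  (+1)
Edit distance = 3
Max length = max(5, 4) = 5
Similarity = 1 - 3/5
= 0.4000


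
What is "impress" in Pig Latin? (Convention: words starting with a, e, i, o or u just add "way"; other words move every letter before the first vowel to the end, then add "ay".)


Word: "impress"
Starts with vowel → add 'way'
Pig Latin = "impressway"


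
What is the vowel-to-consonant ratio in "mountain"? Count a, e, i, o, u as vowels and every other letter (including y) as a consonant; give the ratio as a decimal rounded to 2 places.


Word: "mountain"
Vowels (a,e,i,o,u): 4
Consonants: 4
Ratio = 4/4
= 1.00


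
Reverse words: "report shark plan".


Original: "report shark plan"
Words (1..n): report | shark | plan
Reversed (n..1): plan | shark | report
Result = "plan shark report"


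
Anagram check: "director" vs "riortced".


Word 1: "director" → sorted: cdeiorrt
Word 2: "riortced" → sorted: cdeiorrt
Same letters? cdeiorrt == cdeiorrt
Anagram = Yes


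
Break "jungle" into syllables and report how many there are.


Word: "jungle"
Syllable breakdown: jun · gle
Counting: 2 parts
= 2 syllables


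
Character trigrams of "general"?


Word: "general" (length 7)
Number of trigrams = 7 - 3 + 1 = 5
  Position 0: "gen"
  Position 1: "ene"
  Position 2: "ner"
  Position 3: "era"
  Position 4: "ral"
Trigrams = "gen", "ene", "ner", "era", "ral"


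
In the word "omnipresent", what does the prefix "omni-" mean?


Prefix: omni-
As in: omnipresent -> omni- + present
Meaning = all


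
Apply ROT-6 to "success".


Word: "success"
Shift: 6
Each letter → (letter + shift) mod 26:
  's' (18) + 6 = 24 → 'y'
  'u' (20) + 6 = 0 → 'a'
  'c' (2) + 6 = 8 → 'i'
  'c' (2) + 6 = 8 → 'i'
  'e' (4) + 6 = 10 → 'k'
  's' (18) + 6 = 24 → 'y'
  's' (18) + 6 = 24 → 'y'
Result = "yaiikyy"


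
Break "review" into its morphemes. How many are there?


Word: "review"
Morphemes: re- | view
Each morpheme carries meaning
= 2 morphemes


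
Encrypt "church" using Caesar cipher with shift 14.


Word: "church"
Shift: 14
Each letter → (letter + shift) mod 26:
  'c' (2) + 14 = 16 → 'q'
  'h' (7) + 14 = 21 → 'v'
  'u' (20) + 14 = 8 → 'i'
  'r' (17) + 14 = 5 → 'f'
  'c' (2) + 14 = 16 → 'q'
  'h' (7) + 14 = 21 → 'v'
Result = "qvifqv"


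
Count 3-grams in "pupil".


Word: "pupil" (length 5)
Number of 3-grams = length - 3 + 1 = 5 - 3 + 1
= 3


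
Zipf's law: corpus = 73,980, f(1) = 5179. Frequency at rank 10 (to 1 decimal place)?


Zipf's law: f(r) = f(1) / r
f(1) = 5179
f(10) = 5179 / 10
= 517.9 occurrences


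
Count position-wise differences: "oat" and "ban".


Comparing character by character (same length = 3):
  Pos 0: 'o' vs 'b' !=
  Pos 1: 'a' vs 'a' =
  Pos 2: 't' vs 'n' !=
Hamming distance = 2


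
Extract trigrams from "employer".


Word: "employer" (length 8)
Number of trigrams = 8 - 3 + 1 = 6
  Position 0: "emp"
  Position 1: "mpl"
  Position 2: "plo"
  Position 3: "loy"
  Position 4: "oye"
  Position 5: "yer"
Trigrams = "emp", "mpl", "plo", "loy", "oye", "yer"


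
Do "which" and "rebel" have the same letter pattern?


Pattern of "which": [0, 1, 2, 3, 1]
Pattern of "rebel": [0, 1, 2, 1, 3]
Patterns do not match
Same pattern = No


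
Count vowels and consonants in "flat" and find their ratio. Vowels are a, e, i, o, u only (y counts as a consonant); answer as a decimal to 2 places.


Word: "flat"
Vowels (a,e,i,o,u): 1
Consonants: 3
Ratio = 1/3
= 0.33


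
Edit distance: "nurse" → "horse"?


Word 1: "nurse" (length 5)
Word 2: "horse" (length 5)
One optimal edit sequence (insert/delete/substitute each cost 1):
  1. substitute 'n' -> 'h'  (+1)
  2. substitute 'u' -> 'o'  (+1)
  3. keep 'r'
  4. keep 's'
  5. keep 'e'
Total edit operations: 2
Edit distance = 2


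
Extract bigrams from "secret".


Word: "secret" (length 6)
Number of bigrams = 6 - 2 + 1 = 5
  Position 0: "se"
  Position 1: "ec"
  Position 2: "cr"
  Position 3: "re"
  Position 4: "et"
Bigrams = "se", "ec", "cr", "re", "et"


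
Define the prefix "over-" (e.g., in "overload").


Prefix: over-
As in: overload -> over- + load
Meaning = excessive


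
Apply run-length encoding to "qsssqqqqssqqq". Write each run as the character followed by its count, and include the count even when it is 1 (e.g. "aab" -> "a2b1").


String: "qsssqqqqssqqq"
Scanning for consecutive runs:
  'q' x 1
  's' x 3
  'q' x 4
  's' x 2
  'q' x 3
RLE = "q1s3q4s2q3"


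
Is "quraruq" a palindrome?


Word: "quraruq"
Reversed: "quraruq"
Forward == Backward? quraruq == quraruq
Palindrome = Yes


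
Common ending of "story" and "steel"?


Word 1: "story"
Word 2: "steel"
Comparing from end:
  Pos -1: 'y' != 'l' (stop)
LCS = "" (length 0)
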